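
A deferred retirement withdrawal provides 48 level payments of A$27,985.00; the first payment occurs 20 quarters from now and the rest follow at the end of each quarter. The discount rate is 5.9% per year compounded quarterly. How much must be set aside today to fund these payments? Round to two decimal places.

A$725,179.83

Ordinary annuity of 48 payments, first payment at period 20.
Periodic rate r = 0.059/4 per quarter; n is counted in quarters.
The ordinary-annuity PV formula values the stream one period before the first payment (period 19); discount that back 19 periods:
PV₀ = 27,985 × [1 − (1+r)^−48] / r × (1+r)^−19 = A$725,179.83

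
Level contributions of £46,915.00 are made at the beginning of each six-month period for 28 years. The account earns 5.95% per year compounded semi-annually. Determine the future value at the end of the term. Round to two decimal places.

This is an annuity due: 56 deposits of £46,915.00 at the beginning of each six-month period.
Periodic rate r = 0.0595/2 per half-year; n is counted in half-years.
FV = PMT × [((1+r)^n − 1)/r] × (1+r) = 46,915 × [(1+r)^56 − 1] / r × (1+r) = £6,761,772.85

£6,761,772.85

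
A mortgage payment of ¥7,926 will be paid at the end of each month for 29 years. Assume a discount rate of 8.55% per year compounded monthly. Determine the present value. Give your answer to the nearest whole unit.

¥1,018,394

This is an ordinary annuity: 348 payments of ¥7,926 at the end of each month.
Periodic rate r = 0.0855/12 per month; n is counted in months.
PV = PMT × [(1 − (1+r)^−n)/r] = 7,926 × [1 − (1+r)^−348] / r = ¥1,018,394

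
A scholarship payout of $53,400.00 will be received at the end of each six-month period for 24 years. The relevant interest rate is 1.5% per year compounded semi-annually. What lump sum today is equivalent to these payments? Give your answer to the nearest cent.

$2,145,867.35

This is an ordinary annuity: 48 payments of $53,400.00 at the end of each six-month period.
Periodic rate r = 0.015/2 per half-year; n is counted in half-years.
PV = PMT × [(1 − (1+r)^−n)/r] = 53,400 × [1 − (1+r)^−48] / r = $2,145,867.35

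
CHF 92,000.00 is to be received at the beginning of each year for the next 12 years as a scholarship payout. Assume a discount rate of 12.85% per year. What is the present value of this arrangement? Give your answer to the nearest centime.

This is an annuity due: 12 payments of CHF 92,000.00 at the beginning of each year.
Periodic rate r = 0.1285 per year.
PV = PMT × [(1 − (1+r)^−n)/r] × (1+r) = 92,000 × [1 − (1+r)^−12] / r × (1+r) = CHF 618,558.75

CHF 618,558.75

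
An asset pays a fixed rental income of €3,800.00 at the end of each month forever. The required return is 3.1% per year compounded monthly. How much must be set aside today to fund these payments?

€1,470,967.74

Periodic rate r = 0.031/12 per month.
Level perpetuity: PV = PMT / r = 3,800 / (0.031/12) = €1,470,967.74.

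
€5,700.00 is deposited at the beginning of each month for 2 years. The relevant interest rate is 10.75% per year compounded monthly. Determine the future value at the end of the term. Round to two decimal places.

This is an annuity due: 24 deposits of €5,700.00 at the beginning of each month.
Periodic rate r = 0.1075/12 per month; n is counted in months.
FV = PMT × [((1+r)^n − 1)/r] × (1+r) = 5,700 × [(1+r)^24 − 1] / r × (1+r) = €153,224.70

€153,224.70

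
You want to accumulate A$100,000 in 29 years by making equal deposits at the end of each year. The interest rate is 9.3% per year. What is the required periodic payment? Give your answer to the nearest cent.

A$763.41

Level ordinary annuity; solve FV = PMT × [((1+r)^n − 1)/r] for PMT.
Periodic rate r = 0.093 per year.
With n = 29: PMT = 100,000 / ([((1+r)^n − 1)/r]) = A$763.41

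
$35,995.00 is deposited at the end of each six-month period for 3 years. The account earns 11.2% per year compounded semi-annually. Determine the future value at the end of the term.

This is an ordinary annuity: 6 deposits of $35,995.00 at the end of each six-month period.
Periodic rate r = 0.112/2 per half-year; n is counted in half-years.
FV = PMT × [((1+r)^n − 1)/r] = 35,995 × [(1+r)^6 − 1] / r = $248,560.37

$248,560.37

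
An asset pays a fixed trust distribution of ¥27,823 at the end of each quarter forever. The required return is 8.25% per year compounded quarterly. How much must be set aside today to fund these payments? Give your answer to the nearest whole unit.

Periodic rate r = 0.0825/4 per quarter.
Level perpetuity: PV = PMT / r = 27,823 / (0.0825/4) = ¥1,348,994.

¥1,348,994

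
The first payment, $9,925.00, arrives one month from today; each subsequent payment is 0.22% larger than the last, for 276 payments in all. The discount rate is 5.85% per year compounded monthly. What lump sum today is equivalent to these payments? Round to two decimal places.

$1,932,421.89

Periodic rate r = 0.0585/12 per month; n is counted in months.
Growing ordinary annuity: PV = PMT₁ × [1 − ((1+g)/(1+r))^n] / (r − g) = 9,925 × [1 − ((1+0.0022)/(1+r))^276] / (r − 0.0022) = $1,932,421.89.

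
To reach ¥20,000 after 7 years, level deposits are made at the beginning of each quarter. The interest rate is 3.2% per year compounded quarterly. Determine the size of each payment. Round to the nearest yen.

Level annuity due; solve FV = PMT × [((1+r)^n − 1)/r] × (1+r) for PMT.
Periodic rate r = 0.032/4 per quarter; n is counted in quarters.
With n = 28: PMT = 20,000 / ([((1+r)^n − 1)/r] × (1+r)) = ¥635

¥635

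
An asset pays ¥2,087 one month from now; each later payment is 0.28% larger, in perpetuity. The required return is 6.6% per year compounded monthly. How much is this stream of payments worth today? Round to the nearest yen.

Periodic rate r = 0.066/12 per month.
Growing perpetuity (Gordon): PV = PMT₁ / (r − g) = 2,087 / (r − 0.0028) = ¥772,963.

¥772,963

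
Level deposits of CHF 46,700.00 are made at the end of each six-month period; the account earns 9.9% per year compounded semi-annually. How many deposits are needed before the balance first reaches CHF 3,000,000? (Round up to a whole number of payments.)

Periodic rate r = 0.099/2 per half-year; n is counted in half-years.
Ordinary annuity FV: 3,000,000 = 46,700 × [((1+r)^n − 1)/r].
(1+r)^n = 1 + 3,000,000 × r / 46,700, so n = ln(1 + 3,000,000·r/46,700) / ln(1+r) = 29.60.
Round up to a whole number of payments: n = 30.

30 payments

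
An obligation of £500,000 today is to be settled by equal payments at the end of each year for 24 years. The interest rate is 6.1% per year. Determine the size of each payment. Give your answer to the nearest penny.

Level ordinary annuity; solve PV = PMT × [(1 − (1+r)^−n)/r] for PMT.
Periodic rate r = 0.061 per year.
With n = 24: PMT = 500,000 / ([(1 − (1+r)^−n)/r]) = £40,208.40

£40,208.40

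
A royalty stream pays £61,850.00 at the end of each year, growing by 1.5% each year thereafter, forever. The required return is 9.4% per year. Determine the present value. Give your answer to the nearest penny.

£782,911.39

Periodic rate r = 0.094 per year.
Growing perpetuity (Gordon): PV = PMT₁ / (r − g) = 61,850 / (r − 0.015) = £782,911.39.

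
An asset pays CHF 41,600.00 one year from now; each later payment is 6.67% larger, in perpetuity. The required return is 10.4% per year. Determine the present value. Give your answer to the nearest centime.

Periodic rate r = 0.104 per year.
Growing perpetuity (Gordon): PV = PMT₁ / (r − g) = 41,600 / (r − 0.0667) = CHF 1,115,281.50.

CHF 1,115,281.50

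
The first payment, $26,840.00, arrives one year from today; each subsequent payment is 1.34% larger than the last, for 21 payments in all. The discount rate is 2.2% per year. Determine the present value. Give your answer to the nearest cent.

Periodic rate r = 0.022 per year.
Growing ordinary annuity: PV = PMT₁ × [1 − ((1+g)/(1+r))^n] / (r − g) = 26,840 × [1 − ((1+0.0134)/(1+r))^21] / (r − 0.0134) = $507,480.52.

$507,480.52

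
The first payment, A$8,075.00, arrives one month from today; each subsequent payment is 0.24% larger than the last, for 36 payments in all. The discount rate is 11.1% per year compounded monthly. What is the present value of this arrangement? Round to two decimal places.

A$256,314.31

Periodic rate r = 0.111/12 per month; n is counted in months.
Growing ordinary annuity: PV = PMT₁ × [1 − ((1+g)/(1+r))^n] / (r − g) = 8,075 × [1 − ((1+0.0024)/(1+r))^36] / (r − 0.0024) = A$256,314.31.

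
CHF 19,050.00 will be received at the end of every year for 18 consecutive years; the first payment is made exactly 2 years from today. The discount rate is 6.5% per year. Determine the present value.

CHF 186,608.91

Ordinary annuity of 18 payments, first payment at period 2.
Periodic rate r = 0.065 per year.
The ordinary-annuity PV formula values the stream one period before the first payment (period 1); discount that back 1 periods:
PV₀ = 19,050 × [1 − (1+r)^−18] / r × (1+r)^−1 = CHF 186,608.91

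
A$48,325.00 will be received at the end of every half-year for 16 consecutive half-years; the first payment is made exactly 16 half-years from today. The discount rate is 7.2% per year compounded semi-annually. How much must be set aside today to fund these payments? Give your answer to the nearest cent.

A$341,266.80

Ordinary annuity of 16 payments, first payment at period 16.
Periodic rate r = 0.072/2 per half-year; n is counted in half-years.
The ordinary-annuity PV formula values the stream one period before the first payment (period 15); discount that back 15 periods:
PV₀ = 48,325 × [1 − (1+r)^−16] / r × (1+r)^−15 = A$341,266.80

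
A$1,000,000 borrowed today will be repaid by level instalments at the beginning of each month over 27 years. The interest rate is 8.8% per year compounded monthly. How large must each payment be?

Level annuity due; solve PV = PMT × [(1 − (1+r)^−n)/r] × (1+r) for PMT.
Periodic rate r = 0.088/12 per month; n is counted in months.
With n = 324: PMT = 1,000,000 / ([(1 − (1+r)^−n)/r] × (1+r)) = A$8,032.87

A$8,032.87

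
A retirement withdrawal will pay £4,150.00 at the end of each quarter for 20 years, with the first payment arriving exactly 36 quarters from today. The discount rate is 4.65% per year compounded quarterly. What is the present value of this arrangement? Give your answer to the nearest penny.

Ordinary annuity of 80 payments, first payment at period 36.
Periodic rate r = 0.0465/4 per quarter; n is counted in quarters.
The ordinary-annuity PV formula values the stream one period before the first payment (period 35); discount that back 35 periods:
PV₀ = 4,150 × [1 − (1+r)^−80] / r × (1+r)^−35 = £143,721.42

£143,721.42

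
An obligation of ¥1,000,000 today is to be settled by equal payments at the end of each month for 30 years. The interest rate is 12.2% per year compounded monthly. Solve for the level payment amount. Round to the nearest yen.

Level ordinary annuity; solve PV = PMT × [(1 − (1+r)^−n)/r] for PMT.
Periodic rate r = 0.122/12 per month; n is counted in months.
With n = 360: PMT = 1,000,000 / ([(1 − (1+r)^−n)/r]) = ¥10,440

¥10,440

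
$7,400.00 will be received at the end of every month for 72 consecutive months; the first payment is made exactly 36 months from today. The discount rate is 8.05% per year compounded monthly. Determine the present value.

Ordinary annuity of 72 payments, first payment at period 36.
Periodic rate r = 0.0805/12 per month; n is counted in months.
The ordinary-annuity PV formula values the stream one period before the first payment (period 35); discount that back 35 periods:
PV₀ = 7,400 × [1 − (1+r)^−72] / r × (1+r)^−35 = $333,531.42

$333,531.42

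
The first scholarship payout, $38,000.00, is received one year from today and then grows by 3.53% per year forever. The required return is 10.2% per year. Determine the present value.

$569,715.14

Periodic rate r = 0.102 per year.
Growing perpetuity (Gordon): PV = PMT₁ / (r − g) = 38,000 / (r − 0.0353) = $569,715.14.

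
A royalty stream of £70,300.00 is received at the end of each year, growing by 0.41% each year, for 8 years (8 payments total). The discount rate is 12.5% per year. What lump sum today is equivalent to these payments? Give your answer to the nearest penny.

£347,305.89

Periodic rate r = 0.125 per year.
Growing ordinary annuity: PV = PMT₁ × [1 − ((1+g)/(1+r))^n] / (r − g) = 70,300 × [1 − ((1+0.0041)/(1+r))^8] / (r − 0.0041) = £347,305.89.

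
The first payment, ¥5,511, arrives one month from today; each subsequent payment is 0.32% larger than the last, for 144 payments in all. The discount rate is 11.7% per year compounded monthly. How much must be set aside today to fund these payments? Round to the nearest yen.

¥511,767

Periodic rate r = 0.117/12 per month; n is counted in months.
Growing ordinary annuity: PV = PMT₁ × [1 − ((1+g)/(1+r))^n] / (r − g) = 5,511 × [1 − ((1+0.0032)/(1+r))^144] / (r − 0.0032) = ¥511,767.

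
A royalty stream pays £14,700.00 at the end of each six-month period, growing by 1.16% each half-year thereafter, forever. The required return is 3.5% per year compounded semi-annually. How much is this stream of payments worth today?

Periodic rate r = 0.035/2 per half-year.
Growing perpetuity (Gordon): PV = PMT₁ / (r − g) = 14,700 / (r − 0.0116) = £2,491,525.42.

£2,491,525.42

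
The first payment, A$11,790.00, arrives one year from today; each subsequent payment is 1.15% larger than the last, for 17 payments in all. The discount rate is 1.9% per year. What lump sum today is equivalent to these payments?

Periodic rate r = 0.019 per year.
Growing ordinary annuity: PV = PMT₁ × [1 − ((1+g)/(1+r))^n] / (r − g) = 11,790 × [1 − ((1+0.0115)/(1+r))^17] / (r − 0.0115) = A$185,526.75.

A$185,526.75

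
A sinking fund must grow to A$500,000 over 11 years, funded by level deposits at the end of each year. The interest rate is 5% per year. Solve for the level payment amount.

Level ordinary annuity; solve FV = PMT × [((1+r)^n − 1)/r] for PMT.
Periodic rate r = 0.05 per year.
With n = 11: PMT = 500,000 / ([((1+r)^n − 1)/r]) = A$35,194.45

A$35,194.45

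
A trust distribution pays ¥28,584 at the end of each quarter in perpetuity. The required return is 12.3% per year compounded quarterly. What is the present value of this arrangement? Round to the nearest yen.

Periodic rate r = 0.123/4 per quarter.
Level perpetuity: PV = PMT / r = 28,584 / (0.123/4) = ¥929,561.

¥929,561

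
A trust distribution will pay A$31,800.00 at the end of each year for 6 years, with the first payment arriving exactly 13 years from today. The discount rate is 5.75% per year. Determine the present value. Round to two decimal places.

A$80,576.85

Ordinary annuity of 6 payments, first payment at period 13.
Periodic rate r = 0.0575 per year.
The ordinary-annuity PV formula values the stream one period before the first payment (period 12); discount that back 12 periods:
PV₀ = 31,800 × [1 − (1+r)^−6] / r × (1+r)^−12 = A$80,576.85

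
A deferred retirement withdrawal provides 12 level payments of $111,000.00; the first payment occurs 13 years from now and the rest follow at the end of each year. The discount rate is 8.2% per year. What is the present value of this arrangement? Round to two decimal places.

$321,553.70

Ordinary annuity of 12 payments, first payment at period 13.
Periodic rate r = 0.082 per year.
The ordinary-annuity PV formula values the stream one period before the first payment (period 12); discount that back 12 periods:
PV₀ = 111,000 × [1 − (1+r)^−12] / r × (1+r)^−12 = $321,553.70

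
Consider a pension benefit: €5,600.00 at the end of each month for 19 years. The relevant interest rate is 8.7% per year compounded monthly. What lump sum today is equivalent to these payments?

This is an ordinary annuity: 228 payments of €5,600.00 at the end of each month.
Periodic rate r = 0.087/12 per month; n is counted in months.
PV = PMT × [(1 − (1+r)^−n)/r] = 5,600 × [1 − (1+r)^−228] / r = €623,631.56

€623,631.56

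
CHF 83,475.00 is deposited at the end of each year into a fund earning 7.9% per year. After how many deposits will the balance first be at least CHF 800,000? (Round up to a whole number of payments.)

Periodic rate r = 0.079 per year.
Ordinary annuity FV: 800,000 = 83,475 × [((1+r)^n − 1)/r].
(1+r)^n = 1 + 800,000 × r / 83,475, so n = ln(1 + 800,000·r/83,475) / ln(1+r) = 7.41.
Round up to a whole number of payments: n = 8.

8 payments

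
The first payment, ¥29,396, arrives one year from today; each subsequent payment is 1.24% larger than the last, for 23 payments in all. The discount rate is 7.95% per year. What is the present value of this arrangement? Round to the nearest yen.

¥337,967

Periodic rate r = 0.0795 per year.
Growing ordinary annuity: PV = PMT₁ × [1 − ((1+g)/(1+r))^n] / (r − g) = 29,396 × [1 − ((1+0.0124)/(1+r))^23] / (r − 0.0124) = ¥337,967.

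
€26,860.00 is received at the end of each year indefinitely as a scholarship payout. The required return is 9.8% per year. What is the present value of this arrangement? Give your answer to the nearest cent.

Periodic rate r = 0.098 per year.
Level perpetuity: PV = PMT / r = 26,860 / (0.098) = €274,081.63.

€274,081.63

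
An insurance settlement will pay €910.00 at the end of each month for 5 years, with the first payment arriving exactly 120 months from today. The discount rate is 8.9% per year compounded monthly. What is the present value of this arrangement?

€18,238.02

Ordinary annuity of 60 payments, first payment at period 120.
Periodic rate r = 0.089/12 per month; n is counted in months.
The ordinary-annuity PV formula values the stream one period before the first payment (period 119); discount that back 119 periods:
PV₀ = 910 × [1 − (1+r)^−60] / r × (1+r)^−119 = €18,238.02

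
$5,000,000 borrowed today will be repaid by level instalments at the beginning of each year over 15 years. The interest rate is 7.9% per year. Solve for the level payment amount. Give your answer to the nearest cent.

$538,077.66

Level annuity due; solve PV = PMT × [(1 − (1+r)^−n)/r] × (1+r) for PMT.
Periodic rate r = 0.079 per year.
With n = 15: PMT = 5,000,000 / ([(1 − (1+r)^−n)/r] × (1+r)) = $538,077.66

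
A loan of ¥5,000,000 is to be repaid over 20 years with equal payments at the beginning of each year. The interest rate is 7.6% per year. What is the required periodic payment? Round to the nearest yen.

¥459,291

Level annuity due; solve PV = PMT × [(1 − (1+r)^−n)/r] × (1+r) for PMT.
Periodic rate r = 0.076 per year.
With n = 20: PMT = 5,000,000 / ([(1 − (1+r)^−n)/r] × (1+r)) = ¥459,291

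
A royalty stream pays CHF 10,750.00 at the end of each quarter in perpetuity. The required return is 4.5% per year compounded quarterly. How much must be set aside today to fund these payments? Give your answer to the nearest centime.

Periodic rate r = 0.045/4 per quarter.
Level perpetuity: PV = PMT / r = 10,750 / (0.045/4) = CHF 955,555.56.

CHF 955,555.56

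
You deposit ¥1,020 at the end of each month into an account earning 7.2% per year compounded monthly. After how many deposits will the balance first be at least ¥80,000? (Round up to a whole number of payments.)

Periodic rate r = 0.072/12 per month; n is counted in months.
Ordinary annuity FV: 80,000 = 1,020 × [((1+r)^n − 1)/r].
(1+r)^n = 1 + 80,000 × r / 1,020, so n = ln(1 + 80,000·r/1,020) / ln(1+r) = 64.47.
Round up to a whole number of payments: n = 65.

65 payments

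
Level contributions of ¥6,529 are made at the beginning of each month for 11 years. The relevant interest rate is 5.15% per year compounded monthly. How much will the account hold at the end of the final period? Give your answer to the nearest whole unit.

This is an annuity due: 132 deposits of ¥6,529 at the beginning of each month.
Periodic rate r = 0.0515/12 per month; n is counted in months.
FV = PMT × [((1+r)^n − 1)/r] × (1+r) = 6,529 × [(1+r)^132 − 1] / r × (1+r) = ¥1,161,096

¥1,161,096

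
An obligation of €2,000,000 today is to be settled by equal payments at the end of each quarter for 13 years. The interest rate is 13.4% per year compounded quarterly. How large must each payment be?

€81,731.40

Level ordinary annuity; solve PV = PMT × [(1 − (1+r)^−n)/r] for PMT.
Periodic rate r = 0.134/4 per quarter; n is counted in quarters.
With n = 52: PMT = 2,000,000 / ([(1 − (1+r)^−n)/r]) = €81,731.40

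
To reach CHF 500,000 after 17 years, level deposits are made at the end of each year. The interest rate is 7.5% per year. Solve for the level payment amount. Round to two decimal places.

CHF 15,500.01

Level ordinary annuity; solve FV = PMT × [((1+r)^n − 1)/r] for PMT.
Periodic rate r = 0.075 per year.
With n = 17: PMT = 500,000 / ([((1+r)^n − 1)/r]) = CHF 15,500.01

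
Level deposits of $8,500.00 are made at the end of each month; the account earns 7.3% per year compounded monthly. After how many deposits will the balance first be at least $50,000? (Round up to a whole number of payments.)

6 payments

Periodic rate r = 0.073/12 per month; n is counted in months.
Ordinary annuity FV: 50,000 = 8,500 × [((1+r)^n − 1)/r].
(1+r)^n = 1 + 50,000 × r / 8,500, so n = ln(1 + 50,000·r/8,500) / ln(1+r) = 5.80.
Round up to a whole number of payments: n = 6.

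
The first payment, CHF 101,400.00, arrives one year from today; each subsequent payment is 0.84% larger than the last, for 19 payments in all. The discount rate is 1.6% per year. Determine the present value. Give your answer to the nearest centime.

CHF 1,773,851.29

Periodic rate r = 0.016 per year.
Growing ordinary annuity: PV = PMT₁ × [1 − ((1+g)/(1+r))^n] / (r − g) = 101,400 × [1 − ((1+0.0084)/(1+r))^19] / (r − 0.0084) = CHF 1,773,851.29.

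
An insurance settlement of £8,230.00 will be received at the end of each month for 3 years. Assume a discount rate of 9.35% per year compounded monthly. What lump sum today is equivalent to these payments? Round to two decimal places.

This is an ordinary annuity: 36 payments of £8,230.00 at the end of each month.
Periodic rate r = 0.0935/12 per month; n is counted in months.
PV = PMT × [(1 − (1+r)^−n)/r] = 8,230 × [1 − (1+r)^−36] / r = £257,486.20

£257,486.20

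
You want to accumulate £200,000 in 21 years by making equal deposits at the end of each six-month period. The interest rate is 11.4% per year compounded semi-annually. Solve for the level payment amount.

Level ordinary annuity; solve FV = PMT × [((1+r)^n − 1)/r] for PMT.
Periodic rate r = 0.114/2 per half-year; n is counted in half-years.
With n = 42: PMT = 200,000 / ([((1+r)^n − 1)/r]) = £1,231.09

£1,231.09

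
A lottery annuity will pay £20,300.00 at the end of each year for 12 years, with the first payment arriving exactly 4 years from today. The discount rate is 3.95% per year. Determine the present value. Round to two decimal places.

Ordinary annuity of 12 payments, first payment at period 4.
Periodic rate r = 0.0395 per year.
The ordinary-annuity PV formula values the stream one period before the first payment (period 3); discount that back 3 periods:
PV₀ = 20,300 × [1 − (1+r)^−12] / r × (1+r)^−3 = £170,106.57

£170,106.57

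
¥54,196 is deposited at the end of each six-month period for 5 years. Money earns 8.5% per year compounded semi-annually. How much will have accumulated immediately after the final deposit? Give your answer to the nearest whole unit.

This is an ordinary annuity: 10 deposits of ¥54,196 at the end of each six-month period.
Periodic rate r = 0.085/2 per half-year; n is counted in half-years.
FV = PMT × [((1+r)^n − 1)/r] = 54,196 × [(1+r)^10 − 1] / r = ¥658,277

¥658,277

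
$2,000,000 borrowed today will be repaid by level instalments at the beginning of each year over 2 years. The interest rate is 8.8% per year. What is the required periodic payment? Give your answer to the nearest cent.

$1,042,145.59

Level annuity due; solve PV = PMT × [(1 − (1+r)^−n)/r] × (1+r) for PMT.
Periodic rate r = 0.088 per year.
With n = 2: PMT = 2,000,000 / ([(1 − (1+r)^−n)/r] × (1+r)) = $1,042,145.59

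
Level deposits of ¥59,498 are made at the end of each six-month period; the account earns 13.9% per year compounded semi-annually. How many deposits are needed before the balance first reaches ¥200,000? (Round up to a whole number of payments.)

Periodic rate r = 0.139/2 per half-year; n is counted in half-years.
Ordinary annuity FV: 200,000 = 59,498 × [((1+r)^n − 1)/r].
(1+r)^n = 1 + 200,000 × r / 59,498, so n = ln(1 + 200,000·r/59,498) / ln(1+r) = 3.12.
Round up to a whole number of payments: n = 4.

4 payments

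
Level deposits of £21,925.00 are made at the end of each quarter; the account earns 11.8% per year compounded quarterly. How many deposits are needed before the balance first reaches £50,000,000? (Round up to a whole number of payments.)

146 payments

Periodic rate r = 0.118/4 per quarter; n is counted in quarters.
Ordinary annuity FV: 50,000,000 = 21,925 × [((1+r)^n − 1)/r].
(1+r)^n = 1 + 50,000,000 × r / 21,925, so n = ln(1 + 50,000,000·r/21,925) / ln(1+r) = 145.27.
Round up to a whole number of payments: n = 146.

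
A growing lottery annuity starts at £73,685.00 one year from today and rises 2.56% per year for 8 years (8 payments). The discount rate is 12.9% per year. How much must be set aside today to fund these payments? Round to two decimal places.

£382,151.60

Periodic rate r = 0.129 per year.
Growing ordinary annuity: PV = PMT₁ × [1 − ((1+g)/(1+r))^n] / (r − g) = 73,685 × [1 − ((1+0.0256)/(1+r))^8] / (r − 0.0256) = £382,151.60.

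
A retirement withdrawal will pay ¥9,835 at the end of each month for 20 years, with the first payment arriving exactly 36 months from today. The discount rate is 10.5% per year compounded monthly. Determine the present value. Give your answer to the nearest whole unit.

¥726,197

Ordinary annuity of 240 payments, first payment at period 36.
Periodic rate r = 0.105/12 per month; n is counted in months.
The ordinary-annuity PV formula values the stream one period before the first payment (period 35); discount that back 35 periods:
PV₀ = 9,835 × [1 − (1+r)^−240] / r × (1+r)^−35 = ¥726,197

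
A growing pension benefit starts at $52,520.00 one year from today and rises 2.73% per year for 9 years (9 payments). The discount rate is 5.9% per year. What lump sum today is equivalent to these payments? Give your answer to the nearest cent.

$396,472.26

Periodic rate r = 0.059 per year.
Growing ordinary annuity: PV = PMT₁ × [1 − ((1+g)/(1+r))^n] / (r − g) = 52,520 × [1 − ((1+0.0273)/(1+r))^9] / (r − 0.0273) = $396,472.26.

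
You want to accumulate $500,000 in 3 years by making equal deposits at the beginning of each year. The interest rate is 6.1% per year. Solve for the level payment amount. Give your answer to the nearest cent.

$147,880.39

Level annuity due; solve FV = PMT × [((1+r)^n − 1)/r] × (1+r) for PMT.
Periodic rate r = 0.061 per year.
With n = 3: PMT = 500,000 / ([((1+r)^n − 1)/r] × (1+r)) = $147,880.39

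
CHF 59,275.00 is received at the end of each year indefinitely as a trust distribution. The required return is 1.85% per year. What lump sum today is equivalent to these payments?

CHF 3,204,054.05

Periodic rate r = 0.0185 per year.
Level perpetuity: PV = PMT / r = 59,275 / (0.0185) = CHF 3,204,054.05.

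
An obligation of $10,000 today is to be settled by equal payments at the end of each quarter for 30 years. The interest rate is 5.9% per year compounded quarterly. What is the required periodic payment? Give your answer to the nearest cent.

$178.26

Level ordinary annuity; solve PV = PMT × [(1 − (1+r)^−n)/r] for PMT.
Periodic rate r = 0.059/4 per quarter; n is counted in quarters.
With n = 120: PMT = 10,000 / ([(1 − (1+r)^−n)/r]) = $178.26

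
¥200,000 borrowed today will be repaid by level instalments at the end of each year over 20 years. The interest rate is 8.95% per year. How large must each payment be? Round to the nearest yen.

¥21,831

Level ordinary annuity; solve PV = PMT × [(1 − (1+r)^−n)/r] for PMT.
Periodic rate r = 0.0895 per year.
With n = 20: PMT = 200,000 / ([(1 − (1+r)^−n)/r]) = ¥21,831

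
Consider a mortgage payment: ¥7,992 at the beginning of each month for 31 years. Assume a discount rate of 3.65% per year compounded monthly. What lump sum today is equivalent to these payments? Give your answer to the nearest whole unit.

¥1,783,960

This is an annuity due: 372 payments of ¥7,992 at the beginning of each month.
Periodic rate r = 0.0365/12 per month; n is counted in months.
PV = PMT × [(1 − (1+r)^−n)/r] × (1+r) = 7,992 × [1 − (1+r)^−372] / r × (1+r) = ¥1,783,960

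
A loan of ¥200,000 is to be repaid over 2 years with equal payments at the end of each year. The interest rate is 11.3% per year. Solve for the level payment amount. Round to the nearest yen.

¥117,252

Level ordinary annuity; solve PV = PMT × [(1 − (1+r)^−n)/r] for PMT.
Periodic rate r = 0.113 per year.
With n = 2: PMT = 200,000 / ([(1 − (1+r)^−n)/r]) = ¥117,252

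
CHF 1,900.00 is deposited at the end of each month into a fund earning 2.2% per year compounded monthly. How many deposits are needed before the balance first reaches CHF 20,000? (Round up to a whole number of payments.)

Periodic rate r = 0.022/12 per month; n is counted in months.
Ordinary annuity FV: 20,000 = 1,900 × [((1+r)^n − 1)/r].
(1+r)^n = 1 + 20,000 × r / 1,900, so n = ln(1 + 20,000·r/1,900) / ln(1+r) = 10.44.
Round up to a whole number of payments: n = 11.

11 payments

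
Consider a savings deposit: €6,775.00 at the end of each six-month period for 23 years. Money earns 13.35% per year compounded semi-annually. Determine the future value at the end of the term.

This is an ordinary annuity: 46 deposits of €6,775.00 at the end of each six-month period.
Periodic rate r = 0.1335/2 per half-year; n is counted in half-years.
FV = PMT × [((1+r)^n − 1)/r] = 6,775 × [(1+r)^46 − 1] / r = €1,881,580.80

€1,881,580.80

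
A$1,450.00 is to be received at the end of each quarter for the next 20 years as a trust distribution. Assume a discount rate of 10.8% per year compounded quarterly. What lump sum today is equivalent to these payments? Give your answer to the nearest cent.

A$47,330.34

This is an ordinary annuity: 80 payments of A$1,450.00 at the end of each quarter.
Periodic rate r = 0.108/4 per quarter; n is counted in quarters.
PV = PMT × [(1 − (1+r)^−n)/r] = 1,450 × [1 − (1+r)^−80] / r = A$47,330.34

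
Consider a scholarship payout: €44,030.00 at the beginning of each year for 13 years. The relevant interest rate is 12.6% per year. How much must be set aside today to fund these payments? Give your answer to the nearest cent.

This is an annuity due: 13 payments of €44,030.00 at the beginning of each year.
Periodic rate r = 0.126 per year.
PV = PMT × [(1 − (1+r)^−n)/r] × (1+r) = 44,030 × [1 − (1+r)^−13] / r × (1+r) = €309,350.92

€309,350.92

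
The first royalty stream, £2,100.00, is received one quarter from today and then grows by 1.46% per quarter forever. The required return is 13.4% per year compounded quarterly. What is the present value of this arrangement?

Periodic rate r = 0.134/4 per quarter.
Growing perpetuity (Gordon): PV = PMT₁ / (r − g) = 2,100 / (r − 0.0146) = £111,111.11.

£111,111.11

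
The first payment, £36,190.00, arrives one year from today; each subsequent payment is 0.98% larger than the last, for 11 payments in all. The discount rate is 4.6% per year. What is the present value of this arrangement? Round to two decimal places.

Periodic rate r = 0.046 per year.
Growing ordinary annuity: PV = PMT₁ × [1 − ((1+g)/(1+r))^n] / (r − g) = 36,190 × [1 − ((1+0.0098)/(1+r))^11] / (r − 0.0098) = £321,113.35.

£321,113.35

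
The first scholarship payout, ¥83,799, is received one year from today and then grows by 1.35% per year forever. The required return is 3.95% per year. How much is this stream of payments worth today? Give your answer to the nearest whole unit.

Periodic rate r = 0.0395 per year.
Growing perpetuity (Gordon): PV = PMT₁ / (r − g) = 83,799 / (r − 0.0135) = ¥3,223,038.

¥3,223,038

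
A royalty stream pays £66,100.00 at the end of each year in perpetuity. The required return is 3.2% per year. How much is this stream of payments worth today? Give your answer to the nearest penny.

Periodic rate r = 0.032 per year.
Level perpetuity: PV = PMT / r = 66,100 / (0.032) = £2,065,625.00.

£2,065,625.00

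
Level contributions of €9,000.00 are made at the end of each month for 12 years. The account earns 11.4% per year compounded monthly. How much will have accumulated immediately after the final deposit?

€2,749,461.38

This is an ordinary annuity: 144 deposits of €9,000.00 at the end of each month.
Periodic rate r = 0.114/12 per month; n is counted in months.
FV = PMT × [((1+r)^n − 1)/r] = 9,000 × [(1+r)^144 − 1] / r = €2,749,461.38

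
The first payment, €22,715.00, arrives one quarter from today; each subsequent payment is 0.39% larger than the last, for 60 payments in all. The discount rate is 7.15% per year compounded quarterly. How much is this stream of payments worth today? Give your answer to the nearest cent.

€916,279.93

Periodic rate r = 0.0715/4 per quarter; n is counted in quarters.
Growing ordinary annuity: PV = PMT₁ × [1 − ((1+g)/(1+r))^n] / (r − g) = 22,715 × [1 − ((1+0.0039)/(1+r))^60] / (r − 0.0039) = €916,279.93.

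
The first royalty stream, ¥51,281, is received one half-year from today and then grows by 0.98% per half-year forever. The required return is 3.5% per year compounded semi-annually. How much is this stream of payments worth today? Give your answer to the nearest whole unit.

Periodic rate r = 0.035/2 per half-year.
Growing perpetuity (Gordon): PV = PMT₁ / (r − g) = 51,281 / (r − 0.0098) = ¥6,659,870.

¥6,659,870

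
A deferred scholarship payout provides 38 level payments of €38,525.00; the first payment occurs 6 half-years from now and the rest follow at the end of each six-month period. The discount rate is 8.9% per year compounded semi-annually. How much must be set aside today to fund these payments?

Ordinary annuity of 38 payments, first payment at period 6.
Periodic rate r = 0.089/2 per half-year; n is counted in half-years.
The ordinary-annuity PV formula values the stream one period before the first payment (period 5); discount that back 5 periods:
PV₀ = 38,525 × [1 − (1+r)^−38] / r × (1+r)^−5 = €563,227.21

€563,227.21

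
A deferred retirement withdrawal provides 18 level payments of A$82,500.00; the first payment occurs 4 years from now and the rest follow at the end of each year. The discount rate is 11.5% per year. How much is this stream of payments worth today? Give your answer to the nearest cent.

A$444,582.16

Ordinary annuity of 18 payments, first payment at period 4.
Periodic rate r = 0.115 per year.
The ordinary-annuity PV formula values the stream one period before the first payment (period 3); discount that back 3 periods:
PV₀ = 82,500 × [1 − (1+r)^−18] / r × (1+r)^−3 = A$444,582.16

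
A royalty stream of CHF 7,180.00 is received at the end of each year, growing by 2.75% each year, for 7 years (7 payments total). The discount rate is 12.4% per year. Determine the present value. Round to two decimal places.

CHF 34,711.89

Periodic rate r = 0.124 per year.
Growing ordinary annuity: PV = PMT₁ × [1 − ((1+g)/(1+r))^n] / (r − g) = 7,180 × [1 − ((1+0.0275)/(1+r))^7] / (r − 0.0275) = CHF 34,711.89.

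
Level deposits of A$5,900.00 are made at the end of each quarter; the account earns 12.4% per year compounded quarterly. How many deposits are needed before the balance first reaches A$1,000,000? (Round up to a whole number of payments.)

Periodic rate r = 0.124/4 per quarter; n is counted in quarters.
Ordinary annuity FV: 1,000,000 = 5,900 × [((1+r)^n − 1)/r].
(1+r)^n = 1 + 1,000,000 × r / 5,900, so n = ln(1 + 1,000,000·r/5,900) / ln(1+r) = 60.05.
Round up to a whole number of payments: n = 61.

61 payments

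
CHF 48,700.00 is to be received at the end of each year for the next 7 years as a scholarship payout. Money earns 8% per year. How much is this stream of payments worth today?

CHF 253,550.22

This is an ordinary annuity: 7 payments of CHF 48,700.00 at the end of each year.
Periodic rate r = 0.08 per year.
PV = PMT × [(1 − (1+r)^−n)/r] = 48,700 × [1 − (1+r)^−7] / r = CHF 253,550.22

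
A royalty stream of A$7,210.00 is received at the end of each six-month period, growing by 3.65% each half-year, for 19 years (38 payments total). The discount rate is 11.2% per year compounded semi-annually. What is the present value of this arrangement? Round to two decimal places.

Periodic rate r = 0.112/2 per half-year; n is counted in half-years.
Growing ordinary annuity: PV = PMT₁ × [1 − ((1+g)/(1+r))^n] / (r − g) = 7,210 × [1 − ((1+0.0365)/(1+r))^38] / (r − 0.0365) = A$187,645.49.

A$187,645.49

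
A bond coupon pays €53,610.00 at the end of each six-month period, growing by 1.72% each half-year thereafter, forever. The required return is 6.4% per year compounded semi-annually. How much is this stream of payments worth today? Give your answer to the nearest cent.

€3,622,297.30

Periodic rate r = 0.064/2 per half-year.
Growing perpetuity (Gordon): PV = PMT₁ / (r − g) = 53,610 / (r − 0.0172) = €3,622,297.30.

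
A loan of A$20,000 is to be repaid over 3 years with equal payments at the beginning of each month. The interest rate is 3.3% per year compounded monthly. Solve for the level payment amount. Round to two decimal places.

Level annuity due; solve PV = PMT × [(1 − (1+r)^−n)/r] × (1+r) for PMT.
Periodic rate r = 0.033/12 per month; n is counted in months.
With n = 36: PMT = 20,000 / ([(1 − (1+r)^−n)/r] × (1+r)) = A$582.67

A$582.67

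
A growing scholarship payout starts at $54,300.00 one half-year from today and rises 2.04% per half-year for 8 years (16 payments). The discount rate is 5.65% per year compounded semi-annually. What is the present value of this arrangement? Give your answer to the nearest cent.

$798,233.69

Periodic rate r = 0.0565/2 per half-year; n is counted in half-years.
Growing ordinary annuity: PV = PMT₁ × [1 − ((1+g)/(1+r))^n] / (r − g) = 54,300 × [1 − ((1+0.0204)/(1+r))^16] / (r − 0.0204) = $798,233.69.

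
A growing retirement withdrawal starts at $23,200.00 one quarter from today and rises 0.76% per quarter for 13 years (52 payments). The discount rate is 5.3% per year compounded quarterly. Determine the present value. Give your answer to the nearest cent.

Periodic rate r = 0.053/4 per quarter; n is counted in quarters.
Growing ordinary annuity: PV = PMT₁ × [1 − ((1+g)/(1+r))^n] / (r − g) = 23,200 × [1 − ((1+0.0076)/(1+r))^52] / (r − 0.0076) = $1,036,042.17.

$1,036,042.17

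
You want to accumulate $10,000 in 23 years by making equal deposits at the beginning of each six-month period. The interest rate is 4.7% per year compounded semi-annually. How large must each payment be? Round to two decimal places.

$120.15

Level annuity due; solve FV = PMT × [((1+r)^n − 1)/r] × (1+r) for PMT.
Periodic rate r = 0.047/2 per half-year; n is counted in half-years.
With n = 46: PMT = 10,000 / ([((1+r)^n − 1)/r] × (1+r)) = $120.15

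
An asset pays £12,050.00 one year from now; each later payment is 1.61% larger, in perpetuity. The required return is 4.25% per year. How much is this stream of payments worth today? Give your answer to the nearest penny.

Periodic rate r = 0.0425 per year.
Growing perpetuity (Gordon): PV = PMT₁ / (r − g) = 12,050 / (r − 0.0161) = £456,439.39.

£456,439.39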